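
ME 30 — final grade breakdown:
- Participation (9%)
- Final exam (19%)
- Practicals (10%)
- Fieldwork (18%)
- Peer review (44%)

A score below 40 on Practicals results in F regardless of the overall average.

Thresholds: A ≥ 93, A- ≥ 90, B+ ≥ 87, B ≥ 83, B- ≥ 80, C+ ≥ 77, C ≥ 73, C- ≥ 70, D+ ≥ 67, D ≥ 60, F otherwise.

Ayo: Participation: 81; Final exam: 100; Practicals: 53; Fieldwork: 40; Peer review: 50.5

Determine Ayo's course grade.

Practicals score 53 ≥ 40: minimum met.
Weighted total:
  Participation 81 × 0.09 = 7.29
  Final exam 100 × 0.19 = 19
  Practicals 53 × 0.1 = 5.3
  Fieldwork 40 × 0.18 = 7.2
  Peer review 50.5 × 0.44 = 22.22
Sum = 61.01
61.01 is ≥ 60 and < 67 → D

D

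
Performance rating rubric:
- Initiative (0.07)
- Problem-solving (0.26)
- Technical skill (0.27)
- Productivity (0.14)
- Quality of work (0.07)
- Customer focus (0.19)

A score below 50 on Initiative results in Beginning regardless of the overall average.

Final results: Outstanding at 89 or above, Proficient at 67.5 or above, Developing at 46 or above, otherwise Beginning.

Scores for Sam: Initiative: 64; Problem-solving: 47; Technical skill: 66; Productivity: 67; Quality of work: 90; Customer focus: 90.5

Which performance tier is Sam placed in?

Developing

Initiative score 64 ≥ 50: minimum met.
Weighted total:
  Initiative 64 × 0.07 = 4.48
  Problem-solving 47 × 0.26 = 12.22
  Technical skill 66 × 0.27 = 17.82
  Productivity 67 × 0.14 = 9.38
  Quality of work 90 × 0.07 = 6.3
  Customer focus 90.5 × 0.19 = 17.195
Sum = 67.395
67.395 is ≥ 46 and < 67.5 → Developing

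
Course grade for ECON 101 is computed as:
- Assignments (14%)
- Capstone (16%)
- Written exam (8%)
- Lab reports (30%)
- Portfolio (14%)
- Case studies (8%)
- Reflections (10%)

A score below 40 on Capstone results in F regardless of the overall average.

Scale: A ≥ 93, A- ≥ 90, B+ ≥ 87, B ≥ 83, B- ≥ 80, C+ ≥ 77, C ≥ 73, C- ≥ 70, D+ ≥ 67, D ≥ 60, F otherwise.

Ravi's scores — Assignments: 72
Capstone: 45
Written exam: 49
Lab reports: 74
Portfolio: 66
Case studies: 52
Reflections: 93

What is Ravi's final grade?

Capstone score 45 ≥ 40: minimum met.
Weighted total:
  Assignments 72 × 0.14 = 10.08
  Capstone 45 × 0.16 = 7.2
  Written exam 49 × 0.08 = 3.92
  Lab reports 74 × 0.3 = 22.2
  Portfolio 66 × 0.14 = 9.24
  Case studies 52 × 0.08 = 4.16
  Reflections 93 × 0.1 = 9.3
Sum = 66.1
66.1 is ≥ 60 and < 67 → D

D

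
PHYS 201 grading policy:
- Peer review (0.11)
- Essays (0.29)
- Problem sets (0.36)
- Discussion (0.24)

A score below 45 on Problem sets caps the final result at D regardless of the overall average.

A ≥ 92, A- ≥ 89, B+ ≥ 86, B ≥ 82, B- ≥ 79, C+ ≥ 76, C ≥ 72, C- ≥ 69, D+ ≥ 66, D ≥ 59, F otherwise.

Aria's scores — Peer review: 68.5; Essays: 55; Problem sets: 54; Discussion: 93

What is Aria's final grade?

Problem sets score 54 ≥ 45: minimum met.
Weighted total:
  Peer review 68.5 × 0.11 = 7.535
  Essays 55 × 0.29 = 15.95
  Problem sets 54 × 0.36 = 19.44
  Discussion 93 × 0.24 = 22.32
Sum = 65.245
65.245 is ≥ 59 and < 66 → D

D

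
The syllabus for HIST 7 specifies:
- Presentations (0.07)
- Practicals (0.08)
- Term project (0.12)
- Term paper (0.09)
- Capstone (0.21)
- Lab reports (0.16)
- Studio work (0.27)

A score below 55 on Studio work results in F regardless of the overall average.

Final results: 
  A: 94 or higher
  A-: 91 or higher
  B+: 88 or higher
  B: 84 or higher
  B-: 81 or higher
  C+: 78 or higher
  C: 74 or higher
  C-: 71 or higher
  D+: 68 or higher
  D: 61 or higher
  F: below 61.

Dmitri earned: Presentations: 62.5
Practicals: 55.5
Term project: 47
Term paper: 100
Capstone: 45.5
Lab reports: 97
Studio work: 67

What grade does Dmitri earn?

D

Studio work score 67 ≥ 55: minimum met.
Weighted total:
  Presentations 62.5 × 0.07 = 4.375
  Practicals 55.5 × 0.08 = 4.44
  Term project 47 × 0.12 = 5.64
  Term paper 100 × 0.09 = 9
  Capstone 45.5 × 0.21 = 9.555
  Lab reports 97 × 0.16 = 15.52
  Studio work 67 × 0.27 = 18.09
Sum = 66.62
66.62 is ≥ 61 and < 68 → D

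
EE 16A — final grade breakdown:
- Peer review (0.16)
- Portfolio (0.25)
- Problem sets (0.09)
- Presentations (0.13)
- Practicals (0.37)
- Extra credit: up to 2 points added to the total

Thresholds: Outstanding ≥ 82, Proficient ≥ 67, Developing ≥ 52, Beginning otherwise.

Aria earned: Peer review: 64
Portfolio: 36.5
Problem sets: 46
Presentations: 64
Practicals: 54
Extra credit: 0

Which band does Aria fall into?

Weighted total:
  Peer review 64 × 0.16 = 10.24
  Portfolio 36.5 × 0.25 = 9.125
  Problem sets 46 × 0.09 = 4.14
  Presentations 64 × 0.13 = 8.32
  Practicals 54 × 0.37 = 19.98
Sum = 51.805
Extra credit: 51.805 + 0 = 51.805
51.805 < 52 → Beginning

Beginning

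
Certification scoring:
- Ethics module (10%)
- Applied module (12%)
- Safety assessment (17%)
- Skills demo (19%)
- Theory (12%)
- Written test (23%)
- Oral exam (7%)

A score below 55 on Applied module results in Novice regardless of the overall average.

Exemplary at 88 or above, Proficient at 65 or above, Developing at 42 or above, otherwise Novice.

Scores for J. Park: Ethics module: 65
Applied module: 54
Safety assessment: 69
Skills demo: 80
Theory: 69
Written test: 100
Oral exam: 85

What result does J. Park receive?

Novice

Applied module score 54 < 55: minimum not met.
Weighted total:
  Ethics module 65 × 0.1 = 6.5
  Applied module 54 × 0.12 = 6.48
  Safety assessment 69 × 0.17 = 11.73
  Skills demo 80 × 0.19 = 15.2
  Theory 69 × 0.12 = 8.28
  Written test 100 × 0.23 = 23
  Oral exam 85 × 0.07 = 5.95
Sum = 77.14
Because the Applied module minimum was not met, the result is Novice.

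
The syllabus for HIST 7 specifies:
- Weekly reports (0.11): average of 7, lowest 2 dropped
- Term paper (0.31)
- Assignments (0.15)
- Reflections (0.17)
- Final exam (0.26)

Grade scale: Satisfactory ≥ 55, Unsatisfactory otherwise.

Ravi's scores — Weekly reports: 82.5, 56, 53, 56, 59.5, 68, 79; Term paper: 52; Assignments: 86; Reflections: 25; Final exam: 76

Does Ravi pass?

Weekly reports: drop 53, 56 → average of remaining 5 = 345/5 = 69
Weighted total:
  Weekly reports 69 × 0.11 = 7.59
  Term paper 52 × 0.31 = 16.12
  Assignments 86 × 0.15 = 12.9
  Reflections 25 × 0.17 = 4.25
  Final exam 76 × 0.26 = 19.76
Sum = 60.62
60.62 ≥ 55 → Satisfactory

Satisfactory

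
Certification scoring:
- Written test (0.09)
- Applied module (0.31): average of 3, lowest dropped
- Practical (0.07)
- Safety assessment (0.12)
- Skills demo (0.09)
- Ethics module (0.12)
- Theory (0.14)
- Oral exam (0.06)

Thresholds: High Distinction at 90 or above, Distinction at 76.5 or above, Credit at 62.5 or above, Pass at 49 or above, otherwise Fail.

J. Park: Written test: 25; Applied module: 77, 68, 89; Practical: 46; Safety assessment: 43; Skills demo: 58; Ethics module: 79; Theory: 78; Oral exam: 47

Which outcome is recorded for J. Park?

Applied module: drop 68 → average of remaining 2 = 166/2 = 83
Weighted total:
  Written test 25 × 0.09 = 2.25
  Applied module 83 × 0.31 = 25.73
  Practical 46 × 0.07 = 3.22
  Safety assessment 43 × 0.12 = 5.16
  Skills demo 58 × 0.09 = 5.22
  Ethics module 79 × 0.12 = 9.48
  Theory 78 × 0.14 = 10.92
  Oral exam 47 × 0.06 = 2.82
Sum = 64.8
64.8 is ≥ 62.5 and < 76.5 → Credit

Credit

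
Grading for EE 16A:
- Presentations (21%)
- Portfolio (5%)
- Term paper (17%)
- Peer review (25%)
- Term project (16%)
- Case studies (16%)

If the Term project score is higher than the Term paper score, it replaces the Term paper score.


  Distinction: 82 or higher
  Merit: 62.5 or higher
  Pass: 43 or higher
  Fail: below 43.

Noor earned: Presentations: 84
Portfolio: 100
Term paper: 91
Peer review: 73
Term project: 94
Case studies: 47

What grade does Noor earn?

Term project (94) > Term paper (91), so Term paper counts as 94.
Weighted total:
  Presentations 84 × 0.21 = 17.64
  Portfolio 100 × 0.05 = 5
  Term paper 94 × 0.17 = 15.98
  Peer review 73 × 0.25 = 18.25
  Term project 94 × 0.16 = 15.04
  Case studies 47 × 0.16 = 7.52
Sum = 79.43
79.43 is ≥ 62.5 and < 82 → Merit

Merit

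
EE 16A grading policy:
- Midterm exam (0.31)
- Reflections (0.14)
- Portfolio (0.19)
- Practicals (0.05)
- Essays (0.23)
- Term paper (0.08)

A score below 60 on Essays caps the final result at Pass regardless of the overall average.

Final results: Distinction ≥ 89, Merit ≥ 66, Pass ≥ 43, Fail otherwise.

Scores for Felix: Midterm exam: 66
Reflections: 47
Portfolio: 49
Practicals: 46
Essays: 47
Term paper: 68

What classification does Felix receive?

Pass

Essays score 47 < 60: minimum not met.
Weighted total:
  Midterm exam 66 × 0.31 = 20.46
  Reflections 47 × 0.14 = 6.58
  Portfolio 49 × 0.19 = 9.31
  Practicals 46 × 0.05 = 2.3
  Essays 47 × 0.23 = 10.81
  Term paper 68 × 0.08 = 5.44
Sum = 54.9
54.9 would be Pass; cap at Pass applies → Pass.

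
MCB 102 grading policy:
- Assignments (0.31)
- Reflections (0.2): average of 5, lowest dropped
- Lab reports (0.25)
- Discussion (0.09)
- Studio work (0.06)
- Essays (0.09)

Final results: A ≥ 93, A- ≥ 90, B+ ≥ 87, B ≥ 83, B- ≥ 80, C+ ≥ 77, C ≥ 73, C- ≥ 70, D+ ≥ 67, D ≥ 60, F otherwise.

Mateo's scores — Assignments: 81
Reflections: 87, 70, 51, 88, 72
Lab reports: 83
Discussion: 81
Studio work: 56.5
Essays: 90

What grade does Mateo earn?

Reflections: drop 51 → average of remaining 4 = 317/4 = 79.25
Weighted total:
  Assignments 81 × 0.31 = 25.11
  Reflections 79.25 × 0.2 = 15.85
  Lab reports 83 × 0.25 = 20.75
  Discussion 81 × 0.09 = 7.29
  Studio work 56.5 × 0.06 = 3.39
  Essays 90 × 0.09 = 8.1
Sum = 80.49
80.49 is ≥ 80 and < 83 → B-

B-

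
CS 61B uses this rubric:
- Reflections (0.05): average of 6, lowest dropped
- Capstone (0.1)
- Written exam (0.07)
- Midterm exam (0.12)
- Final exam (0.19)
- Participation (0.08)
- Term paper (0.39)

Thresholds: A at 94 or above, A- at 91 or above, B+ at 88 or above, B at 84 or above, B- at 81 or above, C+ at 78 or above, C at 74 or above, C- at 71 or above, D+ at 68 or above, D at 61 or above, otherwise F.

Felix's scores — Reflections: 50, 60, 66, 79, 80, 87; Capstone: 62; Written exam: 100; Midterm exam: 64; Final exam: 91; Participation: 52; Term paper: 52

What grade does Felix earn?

D

Reflections: drop 50 → average of remaining 5 = 372/5 = 74.4
Weighted total:
  Reflections 74.4 × 0.05 = 3.72
  Capstone 62 × 0.1 = 6.2
  Written exam 100 × 0.07 = 7
  Midterm exam 64 × 0.12 = 7.68
  Final exam 91 × 0.19 = 17.29
  Participation 52 × 0.08 = 4.16
  Term paper 52 × 0.39 = 20.28
Sum = 66.33
66.33 is ≥ 61 and < 68 → D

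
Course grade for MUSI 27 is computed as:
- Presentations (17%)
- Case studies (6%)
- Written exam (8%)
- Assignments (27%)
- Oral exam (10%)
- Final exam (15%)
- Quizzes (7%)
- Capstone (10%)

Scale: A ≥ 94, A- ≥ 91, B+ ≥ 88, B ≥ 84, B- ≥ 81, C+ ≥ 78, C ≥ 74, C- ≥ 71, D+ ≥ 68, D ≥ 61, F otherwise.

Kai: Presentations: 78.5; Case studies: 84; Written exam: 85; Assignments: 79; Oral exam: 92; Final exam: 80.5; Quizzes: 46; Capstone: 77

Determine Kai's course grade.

Weighted total:
  Presentations 78.5 × 0.17 = 13.345
  Case studies 84 × 0.06 = 5.04
  Written exam 85 × 0.08 = 6.8
  Assignments 79 × 0.27 = 21.33
  Oral exam 92 × 0.1 = 9.2
  Final exam 80.5 × 0.15 = 12.075
  Quizzes 46 × 0.07 = 3.22
  Capstone 77 × 0.1 = 7.7
Sum = 78.71
78.71 is ≥ 78 and < 81 → C+

C+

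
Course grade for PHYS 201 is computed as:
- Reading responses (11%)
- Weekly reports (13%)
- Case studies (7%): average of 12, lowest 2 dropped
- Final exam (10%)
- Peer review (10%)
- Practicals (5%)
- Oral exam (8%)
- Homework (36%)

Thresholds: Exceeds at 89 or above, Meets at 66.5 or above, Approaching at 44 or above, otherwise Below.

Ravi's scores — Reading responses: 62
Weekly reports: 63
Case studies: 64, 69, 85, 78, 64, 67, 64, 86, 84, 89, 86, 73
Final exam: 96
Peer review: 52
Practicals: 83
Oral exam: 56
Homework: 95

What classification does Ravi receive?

Case studies: drop 64, 64 → average of remaining 10 = 781/10 = 78.1
Weighted total:
  Reading responses 62 × 0.11 = 6.82
  Weekly reports 63 × 0.13 = 8.19
  Case studies 78.1 × 0.07 = 5.467
  Final exam 96 × 0.1 = 9.6
  Peer review 52 × 0.1 = 5.2
  Practicals 83 × 0.05 = 4.15
  Oral exam 56 × 0.08 = 4.48
  Homework 95 × 0.36 = 34.2
Sum = 78.107
78.107 is ≥ 66.5 and < 89 → Meets

Meets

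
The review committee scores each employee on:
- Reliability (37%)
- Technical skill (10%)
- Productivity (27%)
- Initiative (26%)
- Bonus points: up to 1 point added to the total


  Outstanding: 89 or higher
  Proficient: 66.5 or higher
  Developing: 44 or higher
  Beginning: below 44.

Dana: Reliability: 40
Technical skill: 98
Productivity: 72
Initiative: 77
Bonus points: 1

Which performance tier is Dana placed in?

Weighted total:
  Reliability 40 × 0.37 = 14.8
  Technical skill 98 × 0.1 = 9.8
  Productivity 72 × 0.27 = 19.44
  Initiative 77 × 0.26 = 20.02
Sum = 64.06
Bonus points: 64.06 + 1 = 65.06
65.06 is ≥ 44 and < 66.5 → Developing

Developing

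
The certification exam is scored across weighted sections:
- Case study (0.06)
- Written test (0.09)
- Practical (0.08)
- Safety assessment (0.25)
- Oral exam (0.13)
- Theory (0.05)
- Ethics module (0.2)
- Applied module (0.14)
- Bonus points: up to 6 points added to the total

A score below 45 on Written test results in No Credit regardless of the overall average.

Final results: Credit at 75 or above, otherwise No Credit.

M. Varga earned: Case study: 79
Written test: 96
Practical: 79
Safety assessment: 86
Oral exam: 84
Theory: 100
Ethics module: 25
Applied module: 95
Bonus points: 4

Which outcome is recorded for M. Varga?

Written test score 96 ≥ 45: minimum met.
Weighted total:
  Case study 79 × 0.06 = 4.74
  Written test 96 × 0.09 = 8.64
  Practical 79 × 0.08 = 6.32
  Safety assessment 86 × 0.25 = 21.5
  Oral exam 84 × 0.13 = 10.92
  Theory 100 × 0.05 = 5
  Ethics module 25 × 0.2 = 5
  Applied module 95 × 0.14 = 13.3
Sum = 75.42
Bonus points: 75.42 + 4 = 79.42
79.42 ≥ 75 → Credit

Credit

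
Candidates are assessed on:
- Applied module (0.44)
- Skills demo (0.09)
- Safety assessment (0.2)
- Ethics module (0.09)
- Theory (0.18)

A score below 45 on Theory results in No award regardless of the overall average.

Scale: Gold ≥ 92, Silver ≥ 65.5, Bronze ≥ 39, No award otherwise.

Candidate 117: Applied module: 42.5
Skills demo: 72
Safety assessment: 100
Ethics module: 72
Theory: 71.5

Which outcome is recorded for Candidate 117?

Theory score 71.5 ≥ 45: minimum met.
Weighted total:
  Applied module 42.5 × 0.44 = 18.7
  Skills demo 72 × 0.09 = 6.48
  Safety assessment 100 × 0.2 = 20
  Ethics module 72 × 0.09 = 6.48
  Theory 71.5 × 0.18 = 12.87
Sum = 64.53
64.53 is ≥ 39 and < 65.5 → Bronze

Bronze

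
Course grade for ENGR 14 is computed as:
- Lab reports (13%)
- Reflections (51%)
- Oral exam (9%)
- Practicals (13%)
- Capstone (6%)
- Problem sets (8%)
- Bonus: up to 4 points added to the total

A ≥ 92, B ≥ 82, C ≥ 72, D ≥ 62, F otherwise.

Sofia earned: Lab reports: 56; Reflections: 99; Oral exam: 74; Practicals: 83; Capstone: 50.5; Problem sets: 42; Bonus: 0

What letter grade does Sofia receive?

C

Weighted total:
  Lab reports 56 × 0.13 = 7.28
  Reflections 99 × 0.51 = 50.49
  Oral exam 74 × 0.09 = 6.66
  Practicals 83 × 0.13 = 10.79
  Capstone 50.5 × 0.06 = 3.03
  Problem sets 42 × 0.08 = 3.36
Sum = 81.61
Bonus: 81.61 + 0 = 81.61
81.61 is ≥ 72 and < 82 → C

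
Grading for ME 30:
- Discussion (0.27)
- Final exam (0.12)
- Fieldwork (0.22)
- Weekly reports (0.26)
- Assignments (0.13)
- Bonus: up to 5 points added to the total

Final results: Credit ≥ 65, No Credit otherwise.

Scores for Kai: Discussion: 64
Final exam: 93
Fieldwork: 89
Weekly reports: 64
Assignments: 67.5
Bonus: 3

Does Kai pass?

Weighted total:
  Discussion 64 × 0.27 = 17.28
  Final exam 93 × 0.12 = 11.16
  Fieldwork 89 × 0.22 = 19.58
  Weekly reports 64 × 0.26 = 16.64
  Assignments 67.5 × 0.13 = 8.775
Sum = 73.435
Bonus: 73.435 + 3 = 76.435
76.435 ≥ 65 → Credit

Credit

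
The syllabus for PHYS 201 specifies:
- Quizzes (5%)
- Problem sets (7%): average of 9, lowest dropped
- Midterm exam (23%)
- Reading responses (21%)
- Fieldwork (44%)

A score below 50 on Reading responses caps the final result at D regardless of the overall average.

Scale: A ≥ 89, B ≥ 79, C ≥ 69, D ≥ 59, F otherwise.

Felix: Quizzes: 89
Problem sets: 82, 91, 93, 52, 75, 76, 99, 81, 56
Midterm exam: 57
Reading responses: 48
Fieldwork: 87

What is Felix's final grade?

Problem sets: drop 52 → average of remaining 8 = 653/8 = 81.625
Reading responses score 48 < 50: minimum not met.
Weighted total:
  Quizzes 89 × 0.05 = 4.45
  Problem sets 81.625 × 0.07 = 5.71375
  Midterm exam 57 × 0.23 = 13.11
  Reading responses 48 × 0.21 = 10.08
  Fieldwork 87 × 0.44 = 38.28
Sum = 71.63375
71.63375 would be C; cap at D applies → D.

D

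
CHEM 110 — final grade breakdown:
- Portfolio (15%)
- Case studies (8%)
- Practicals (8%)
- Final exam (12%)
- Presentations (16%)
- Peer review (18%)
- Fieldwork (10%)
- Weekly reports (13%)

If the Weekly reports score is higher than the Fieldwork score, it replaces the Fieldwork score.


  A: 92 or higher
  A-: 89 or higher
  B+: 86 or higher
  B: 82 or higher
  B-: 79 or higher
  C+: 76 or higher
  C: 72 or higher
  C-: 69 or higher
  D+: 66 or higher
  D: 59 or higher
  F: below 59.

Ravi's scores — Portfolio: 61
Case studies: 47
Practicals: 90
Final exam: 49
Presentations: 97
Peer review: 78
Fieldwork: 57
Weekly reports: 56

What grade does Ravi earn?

Weekly reports (56) ≤ Fieldwork (57), so Fieldwork stays at 57.
Weighted total:
  Portfolio 61 × 0.15 = 9.15
  Case studies 47 × 0.08 = 3.76
  Practicals 90 × 0.08 = 7.2
  Final exam 49 × 0.12 = 5.88
  Presentations 97 × 0.16 = 15.52
  Peer review 78 × 0.18 = 14.04
  Fieldwork 57 × 0.1 = 5.7
  Weekly reports 56 × 0.13 = 7.28
Sum = 68.53
68.53 is ≥ 66 and < 69 → D+

D+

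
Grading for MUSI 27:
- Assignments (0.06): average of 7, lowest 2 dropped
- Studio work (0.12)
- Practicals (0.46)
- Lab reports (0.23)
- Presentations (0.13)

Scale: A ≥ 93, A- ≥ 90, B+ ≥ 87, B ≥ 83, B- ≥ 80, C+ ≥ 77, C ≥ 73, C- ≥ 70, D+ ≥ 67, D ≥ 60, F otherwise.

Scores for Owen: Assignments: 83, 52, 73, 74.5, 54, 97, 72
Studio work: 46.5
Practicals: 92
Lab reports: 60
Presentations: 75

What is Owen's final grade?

C

Assignments: drop 52, 54 → average of remaining 5 = 399.5/5 = 79.9
Weighted total:
  Assignments 79.9 × 0.06 = 4.794
  Studio work 46.5 × 0.12 = 5.58
  Practicals 92 × 0.46 = 42.32
  Lab reports 60 × 0.23 = 13.8
  Presentations 75 × 0.13 = 9.75
Sum = 76.244
76.244 is ≥ 73 and < 77 → C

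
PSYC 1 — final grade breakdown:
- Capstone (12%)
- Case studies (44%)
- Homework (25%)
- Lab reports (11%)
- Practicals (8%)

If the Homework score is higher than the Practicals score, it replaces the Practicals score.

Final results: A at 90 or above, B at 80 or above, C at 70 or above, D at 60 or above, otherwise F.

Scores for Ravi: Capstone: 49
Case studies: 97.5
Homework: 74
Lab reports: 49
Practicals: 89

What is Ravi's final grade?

C

Homework (74) ≤ Practicals (89), so Practicals stays at 89.
Weighted total:
  Capstone 49 × 0.12 = 5.88
  Case studies 97.5 × 0.44 = 42.9
  Homework 74 × 0.25 = 18.5
  Lab reports 49 × 0.11 = 5.39
  Practicals 89 × 0.08 = 7.12
Sum = 79.79
79.79 is ≥ 70 and < 80 → C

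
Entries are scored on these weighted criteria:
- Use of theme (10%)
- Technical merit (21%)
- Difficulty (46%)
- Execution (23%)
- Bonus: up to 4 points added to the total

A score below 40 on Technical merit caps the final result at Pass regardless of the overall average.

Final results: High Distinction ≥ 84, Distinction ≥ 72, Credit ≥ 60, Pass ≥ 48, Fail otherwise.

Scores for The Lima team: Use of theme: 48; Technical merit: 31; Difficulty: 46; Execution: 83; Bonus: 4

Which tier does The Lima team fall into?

Pass

Technical merit score 31 < 40: minimum not met.
Weighted total:
  Use of theme 48 × 0.1 = 4.8
  Technical merit 31 × 0.21 = 6.51
  Difficulty 46 × 0.46 = 21.16
  Execution 83 × 0.23 = 19.09
Sum = 51.56
Bonus: 51.56 + 4 = 55.56
55.56 would be Pass; cap at Pass applies → Pass.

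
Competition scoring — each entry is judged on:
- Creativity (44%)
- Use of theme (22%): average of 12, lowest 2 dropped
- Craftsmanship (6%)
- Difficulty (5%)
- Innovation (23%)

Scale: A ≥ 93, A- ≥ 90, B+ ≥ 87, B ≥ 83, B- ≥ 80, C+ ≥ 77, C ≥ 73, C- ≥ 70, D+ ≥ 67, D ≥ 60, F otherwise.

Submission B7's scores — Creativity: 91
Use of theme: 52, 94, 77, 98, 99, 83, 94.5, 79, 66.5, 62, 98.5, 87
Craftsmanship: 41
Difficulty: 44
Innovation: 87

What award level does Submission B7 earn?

Use of theme: drop 52, 62 → average of remaining 10 = 876.5/10 = 87.65
Weighted total:
  Creativity 91 × 0.44 = 40.04
  Use of theme 87.65 × 0.22 = 19.283
  Craftsmanship 41 × 0.06 = 2.46
  Difficulty 44 × 0.05 = 2.2
  Innovation 87 × 0.23 = 20.01
Sum = 83.993
83.993 is ≥ 83 and < 87 → B

B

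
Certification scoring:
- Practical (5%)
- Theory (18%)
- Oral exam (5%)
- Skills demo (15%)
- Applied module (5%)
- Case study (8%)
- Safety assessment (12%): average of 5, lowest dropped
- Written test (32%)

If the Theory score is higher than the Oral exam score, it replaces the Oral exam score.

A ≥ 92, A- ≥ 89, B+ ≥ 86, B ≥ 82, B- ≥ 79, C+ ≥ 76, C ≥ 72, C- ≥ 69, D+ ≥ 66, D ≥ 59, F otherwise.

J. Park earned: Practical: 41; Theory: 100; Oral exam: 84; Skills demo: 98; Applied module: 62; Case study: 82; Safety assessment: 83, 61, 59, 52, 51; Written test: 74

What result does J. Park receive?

Safety assessment: drop 51 → average of remaining 4 = 255/4 = 63.75
Theory (100) > Oral exam (84), so Oral exam counts as 100.
Weighted total:
  Practical 41 × 0.05 = 2.05
  Theory 100 × 0.18 = 18
  Oral exam 100 × 0.05 = 5
  Skills demo 98 × 0.15 = 14.7
  Applied module 62 × 0.05 = 3.1
  Case study 82 × 0.08 = 6.56
  Safety assessment 63.75 × 0.12 = 7.65
  Written test 74 × 0.32 = 23.68
Sum = 80.74
80.74 is ≥ 79 and < 82 → B-

B-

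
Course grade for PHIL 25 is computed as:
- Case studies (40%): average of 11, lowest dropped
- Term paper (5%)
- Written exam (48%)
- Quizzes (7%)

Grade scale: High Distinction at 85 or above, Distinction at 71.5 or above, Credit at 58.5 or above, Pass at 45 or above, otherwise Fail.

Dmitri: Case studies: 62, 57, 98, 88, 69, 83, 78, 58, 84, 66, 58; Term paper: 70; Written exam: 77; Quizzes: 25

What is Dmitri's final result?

Distinction

Case studies: drop 57 → average of remaining 10 = 744/10 = 74.4
Weighted total:
  Case studies 74.4 × 0.4 = 29.76
  Term paper 70 × 0.05 = 3.5
  Written exam 77 × 0.48 = 36.96
  Quizzes 25 × 0.07 = 1.75
Sum = 71.97
71.97 is ≥ 71.5 and < 85 → Distinction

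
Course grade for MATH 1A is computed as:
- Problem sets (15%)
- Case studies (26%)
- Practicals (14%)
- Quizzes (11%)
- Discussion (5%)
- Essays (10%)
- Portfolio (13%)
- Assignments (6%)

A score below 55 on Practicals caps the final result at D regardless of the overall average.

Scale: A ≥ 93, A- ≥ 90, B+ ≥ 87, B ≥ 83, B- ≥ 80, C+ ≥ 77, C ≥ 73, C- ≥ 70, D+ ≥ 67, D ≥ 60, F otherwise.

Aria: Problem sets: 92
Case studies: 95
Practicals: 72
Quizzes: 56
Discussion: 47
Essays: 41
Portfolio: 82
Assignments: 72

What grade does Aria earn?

C

Practicals score 72 ≥ 55: minimum met.
Weighted total:
  Problem sets 92 × 0.15 = 13.8
  Case studies 95 × 0.26 = 24.7
  Practicals 72 × 0.14 = 10.08
  Quizzes 56 × 0.11 = 6.16
  Discussion 47 × 0.05 = 2.35
  Essays 41 × 0.1 = 4.1
  Portfolio 82 × 0.13 = 10.66
  Assignments 72 × 0.06 = 4.32
Sum = 76.17
76.17 is ≥ 73 and < 77 → C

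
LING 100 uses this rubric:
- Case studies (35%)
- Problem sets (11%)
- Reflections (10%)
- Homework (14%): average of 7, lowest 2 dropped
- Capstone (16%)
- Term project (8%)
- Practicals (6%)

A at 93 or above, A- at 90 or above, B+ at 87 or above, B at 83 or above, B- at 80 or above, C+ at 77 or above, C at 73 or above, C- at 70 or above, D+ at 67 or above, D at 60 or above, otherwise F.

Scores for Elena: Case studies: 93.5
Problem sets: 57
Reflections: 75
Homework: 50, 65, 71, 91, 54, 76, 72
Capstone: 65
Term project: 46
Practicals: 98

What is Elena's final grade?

Homework: drop 50, 54 → average of remaining 5 = 375/5 = 75
Weighted total:
  Case studies 93.5 × 0.35 = 32.725
  Problem sets 57 × 0.11 = 6.27
  Reflections 75 × 0.1 = 7.5
  Homework 75 × 0.14 = 10.5
  Capstone 65 × 0.16 = 10.4
  Term project 46 × 0.08 = 3.68
  Practicals 98 × 0.06 = 5.88
Sum = 76.955
76.955 is ≥ 73 and < 77 → C

C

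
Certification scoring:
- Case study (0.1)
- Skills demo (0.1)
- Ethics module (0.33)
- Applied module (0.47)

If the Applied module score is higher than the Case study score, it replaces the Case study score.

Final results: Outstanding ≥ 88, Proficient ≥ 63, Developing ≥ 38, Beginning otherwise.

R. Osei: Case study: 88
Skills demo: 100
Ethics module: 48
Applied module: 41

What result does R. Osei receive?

Developing

Applied module (41) ≤ Case study (88), so Case study stays at 88.
Weighted total:
  Case study 88 × 0.1 = 8.8
  Skills demo 100 × 0.1 = 10
  Ethics module 48 × 0.33 = 15.84
  Applied module 41 × 0.47 = 19.27
Sum = 53.91
53.91 is ≥ 38 and < 63 → Developing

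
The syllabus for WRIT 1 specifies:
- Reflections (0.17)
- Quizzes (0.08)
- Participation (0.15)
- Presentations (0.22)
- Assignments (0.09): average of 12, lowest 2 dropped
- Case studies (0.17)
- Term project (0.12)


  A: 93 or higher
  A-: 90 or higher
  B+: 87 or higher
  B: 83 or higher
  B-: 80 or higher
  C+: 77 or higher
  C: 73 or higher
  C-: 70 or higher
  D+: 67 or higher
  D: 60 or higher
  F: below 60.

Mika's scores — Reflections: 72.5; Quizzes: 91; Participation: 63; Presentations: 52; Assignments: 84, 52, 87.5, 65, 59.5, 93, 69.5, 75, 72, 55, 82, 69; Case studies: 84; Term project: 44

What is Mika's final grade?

D

Assignments: drop 52, 55 → average of remaining 10 = 756.5/10 = 75.65
Weighted total:
  Reflections 72.5 × 0.17 = 12.325
  Quizzes 91 × 0.08 = 7.28
  Participation 63 × 0.15 = 9.45
  Presentations 52 × 0.22 = 11.44
  Assignments 75.65 × 0.09 = 6.8085
  Case studies 84 × 0.17 = 14.28
  Term project 44 × 0.12 = 5.28
Sum = 66.8635
66.8635 is ≥ 60 and < 67 → D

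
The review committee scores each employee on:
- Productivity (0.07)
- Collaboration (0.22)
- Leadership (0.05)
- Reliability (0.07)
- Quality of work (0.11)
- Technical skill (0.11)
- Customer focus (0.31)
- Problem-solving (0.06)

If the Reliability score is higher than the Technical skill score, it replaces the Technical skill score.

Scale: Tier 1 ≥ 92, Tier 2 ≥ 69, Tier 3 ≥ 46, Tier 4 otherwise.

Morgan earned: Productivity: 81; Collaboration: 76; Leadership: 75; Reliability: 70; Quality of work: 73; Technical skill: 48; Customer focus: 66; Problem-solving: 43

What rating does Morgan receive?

Tier 2

Reliability (70) > Technical skill (48), so Technical skill counts as 70.
Weighted total:
  Productivity 81 × 0.07 = 5.67
  Collaboration 76 × 0.22 = 16.72
  Leadership 75 × 0.05 = 3.75
  Reliability 70 × 0.07 = 4.9
  Quality of work 73 × 0.11 = 8.03
  Technical skill 70 × 0.11 = 7.7
  Customer focus 66 × 0.31 = 20.46
  Problem-solving 43 × 0.06 = 2.58
Sum = 69.81
69.81 is ≥ 69 and < 92 → Tier 2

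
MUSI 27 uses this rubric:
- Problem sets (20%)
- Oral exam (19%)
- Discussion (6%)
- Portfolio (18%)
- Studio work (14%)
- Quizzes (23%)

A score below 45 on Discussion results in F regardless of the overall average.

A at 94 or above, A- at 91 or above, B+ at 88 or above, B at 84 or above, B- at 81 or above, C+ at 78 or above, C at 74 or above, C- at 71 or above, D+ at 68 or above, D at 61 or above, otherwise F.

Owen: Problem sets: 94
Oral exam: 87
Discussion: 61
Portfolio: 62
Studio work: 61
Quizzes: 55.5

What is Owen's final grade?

Discussion score 61 ≥ 45: minimum met.
Weighted total:
  Problem sets 94 × 0.2 = 18.8
  Oral exam 87 × 0.19 = 16.53
  Discussion 61 × 0.06 = 3.66
  Portfolio 62 × 0.18 = 11.16
  Studio work 61 × 0.14 = 8.54
  Quizzes 55.5 × 0.23 = 12.765
Sum = 71.455
71.455 is ≥ 71 and < 74 → C-

C-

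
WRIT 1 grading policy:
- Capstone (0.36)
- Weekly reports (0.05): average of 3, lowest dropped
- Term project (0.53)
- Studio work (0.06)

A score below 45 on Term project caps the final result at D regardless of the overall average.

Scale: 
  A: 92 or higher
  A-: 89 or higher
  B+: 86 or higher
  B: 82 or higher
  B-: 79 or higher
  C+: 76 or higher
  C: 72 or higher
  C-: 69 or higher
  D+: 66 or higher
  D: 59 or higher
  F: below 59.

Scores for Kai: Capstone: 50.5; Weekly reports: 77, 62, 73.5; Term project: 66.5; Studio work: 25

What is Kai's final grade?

Weekly reports: drop 62 → average of remaining 2 = 150.5/2 = 75.25
Term project score 66.5 ≥ 45: minimum met.
Weighted total:
  Capstone 50.5 × 0.36 = 18.18
  Weekly reports 75.25 × 0.05 = 3.7625
  Term project 66.5 × 0.53 = 35.245
  Studio work 25 × 0.06 = 1.5
Sum = 58.6875
58.6875 < 59 → F

F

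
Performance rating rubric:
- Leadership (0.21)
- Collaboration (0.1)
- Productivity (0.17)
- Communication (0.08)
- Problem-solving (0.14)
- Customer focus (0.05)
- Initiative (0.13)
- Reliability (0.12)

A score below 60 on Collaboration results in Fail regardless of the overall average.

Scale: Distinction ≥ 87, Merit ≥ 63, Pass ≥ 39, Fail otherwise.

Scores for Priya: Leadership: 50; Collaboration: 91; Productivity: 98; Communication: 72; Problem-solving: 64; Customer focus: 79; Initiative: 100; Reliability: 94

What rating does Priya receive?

Collaboration score 91 ≥ 60: minimum met.
Weighted total:
  Leadership 50 × 0.21 = 10.5
  Collaboration 91 × 0.1 = 9.1
  Productivity 98 × 0.17 = 16.66
  Communication 72 × 0.08 = 5.76
  Problem-solving 64 × 0.14 = 8.96
  Customer focus 79 × 0.05 = 3.95
  Initiative 100 × 0.13 = 13
  Reliability 94 × 0.12 = 11.28
Sum = 79.21
79.21 is ≥ 63 and < 87 → Merit

Merit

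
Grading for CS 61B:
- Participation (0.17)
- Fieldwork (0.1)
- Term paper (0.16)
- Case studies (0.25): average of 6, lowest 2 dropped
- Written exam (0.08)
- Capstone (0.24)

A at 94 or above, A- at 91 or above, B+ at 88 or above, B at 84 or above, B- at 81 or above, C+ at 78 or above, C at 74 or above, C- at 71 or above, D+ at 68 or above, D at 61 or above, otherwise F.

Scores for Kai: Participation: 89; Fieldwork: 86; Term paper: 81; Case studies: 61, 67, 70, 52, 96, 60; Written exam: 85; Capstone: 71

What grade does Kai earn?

C+

Case studies: drop 52, 60 → average of remaining 4 = 294/4 = 73.5
Weighted total:
  Participation 89 × 0.17 = 15.13
  Fieldwork 86 × 0.1 = 8.6
  Term paper 81 × 0.16 = 12.96
  Case studies 73.5 × 0.25 = 18.375
  Written exam 85 × 0.08 = 6.8
  Capstone 71 × 0.24 = 17.04
Sum = 78.905
78.905 is ≥ 78 and < 81 → C+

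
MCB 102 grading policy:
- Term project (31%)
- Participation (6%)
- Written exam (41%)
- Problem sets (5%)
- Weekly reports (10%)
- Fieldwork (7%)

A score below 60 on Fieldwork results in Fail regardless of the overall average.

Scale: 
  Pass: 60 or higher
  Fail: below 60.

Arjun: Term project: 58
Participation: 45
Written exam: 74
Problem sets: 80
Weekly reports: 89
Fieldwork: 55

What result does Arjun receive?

Fieldwork score 55 < 60: minimum not met.
Weighted total:
  Term project 58 × 0.31 = 17.98
  Participation 45 × 0.06 = 2.7
  Written exam 74 × 0.41 = 30.34
  Problem sets 80 × 0.05 = 4
  Weekly reports 89 × 0.1 = 8.9
  Fieldwork 55 × 0.07 = 3.85
Sum = 67.77
Because the Fieldwork minimum was not met, the result is Fail.

Fail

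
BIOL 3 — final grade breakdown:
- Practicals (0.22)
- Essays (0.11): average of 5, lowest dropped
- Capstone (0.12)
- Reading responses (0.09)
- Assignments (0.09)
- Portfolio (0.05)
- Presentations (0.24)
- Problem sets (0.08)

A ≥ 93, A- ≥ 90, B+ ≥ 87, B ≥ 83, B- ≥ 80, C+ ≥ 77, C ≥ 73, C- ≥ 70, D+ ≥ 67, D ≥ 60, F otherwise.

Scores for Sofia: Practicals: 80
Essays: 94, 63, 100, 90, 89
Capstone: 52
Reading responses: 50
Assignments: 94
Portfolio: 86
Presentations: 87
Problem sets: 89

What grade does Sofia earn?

C+

Essays: drop 63 → average of remaining 4 = 373/4 = 93.25
Weighted total:
  Practicals 80 × 0.22 = 17.6
  Essays 93.25 × 0.11 = 10.2575
  Capstone 52 × 0.12 = 6.24
  Reading responses 50 × 0.09 = 4.5
  Assignments 94 × 0.09 = 8.46
  Portfolio 86 × 0.05 = 4.3
  Presentations 87 × 0.24 = 20.88
  Problem sets 89 × 0.08 = 7.12
Sum = 79.3575
79.3575 is ≥ 77 and < 80 → C+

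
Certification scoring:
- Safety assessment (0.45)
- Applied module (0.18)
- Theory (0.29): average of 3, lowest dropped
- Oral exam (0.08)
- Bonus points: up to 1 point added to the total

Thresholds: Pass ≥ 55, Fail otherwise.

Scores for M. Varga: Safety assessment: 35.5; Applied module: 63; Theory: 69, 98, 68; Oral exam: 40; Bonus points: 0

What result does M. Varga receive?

Theory: drop 68 → average of remaining 2 = 167/2 = 83.5
Weighted total:
  Safety assessment 35.5 × 0.45 = 15.975
  Applied module 63 × 0.18 = 11.34
  Theory 83.5 × 0.29 = 24.215
  Oral exam 40 × 0.08 = 3.2
Sum = 54.73
Bonus points: 54.73 + 0 = 54.73
54.73 < 55 → Fail

Fail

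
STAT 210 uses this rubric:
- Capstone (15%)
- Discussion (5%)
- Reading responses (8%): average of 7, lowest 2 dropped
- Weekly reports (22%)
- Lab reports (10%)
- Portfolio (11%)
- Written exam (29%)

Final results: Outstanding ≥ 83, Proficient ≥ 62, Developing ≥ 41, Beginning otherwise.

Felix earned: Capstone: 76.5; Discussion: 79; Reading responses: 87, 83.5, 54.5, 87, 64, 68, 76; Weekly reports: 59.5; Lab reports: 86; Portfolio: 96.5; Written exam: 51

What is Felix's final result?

Reading responses: drop 54.5, 64 → average of remaining 5 = 401.5/5 = 80.3
Weighted total:
  Capstone 76.5 × 0.15 = 11.475
  Discussion 79 × 0.05 = 3.95
  Reading responses 80.3 × 0.08 = 6.424
  Weekly reports 59.5 × 0.22 = 13.09
  Lab reports 86 × 0.1 = 8.6
  Portfolio 96.5 × 0.11 = 10.615
  Written exam 51 × 0.29 = 14.79
Sum = 68.944
68.944 is ≥ 62 and < 83 → Proficient

Proficient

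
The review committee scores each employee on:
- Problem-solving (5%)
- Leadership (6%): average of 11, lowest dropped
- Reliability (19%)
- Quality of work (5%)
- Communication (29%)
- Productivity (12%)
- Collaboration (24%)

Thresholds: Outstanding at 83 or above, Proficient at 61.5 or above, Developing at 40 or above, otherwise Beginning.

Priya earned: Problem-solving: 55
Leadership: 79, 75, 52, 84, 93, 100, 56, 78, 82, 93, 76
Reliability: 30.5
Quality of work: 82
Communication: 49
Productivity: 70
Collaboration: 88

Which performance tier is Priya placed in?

Leadership: drop 52 → average of remaining 10 = 816/10 = 81.6
Weighted total:
  Problem-solving 55 × 0.05 = 2.75
  Leadership 81.6 × 0.06 = 4.896
  Reliability 30.5 × 0.19 = 5.795
  Quality of work 82 × 0.05 = 4.1
  Communication 49 × 0.29 = 14.21
  Productivity 70 × 0.12 = 8.4
  Collaboration 88 × 0.24 = 21.12
Sum = 61.271
61.271 is ≥ 40 and < 61.5 → Developing

Developing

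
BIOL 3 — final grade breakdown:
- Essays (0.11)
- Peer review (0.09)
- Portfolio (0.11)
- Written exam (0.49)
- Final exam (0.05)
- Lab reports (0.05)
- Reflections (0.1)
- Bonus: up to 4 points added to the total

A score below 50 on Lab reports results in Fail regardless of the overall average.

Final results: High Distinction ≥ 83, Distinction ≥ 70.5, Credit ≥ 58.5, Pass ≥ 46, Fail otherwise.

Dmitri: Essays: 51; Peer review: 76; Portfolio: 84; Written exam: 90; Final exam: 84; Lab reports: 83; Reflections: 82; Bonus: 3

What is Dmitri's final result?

Lab reports score 83 ≥ 50: minimum met.
Weighted total:
  Essays 51 × 0.11 = 5.61
  Peer review 76 × 0.09 = 6.84
  Portfolio 84 × 0.11 = 9.24
  Written exam 90 × 0.49 = 44.1
  Final exam 84 × 0.05 = 4.2
  Lab reports 83 × 0.05 = 4.15
  Reflections 82 × 0.1 = 8.2
Sum = 82.34
Bonus: 82.34 + 3 = 85.34
85.34 ≥ 83 → High Distinction

High Distinction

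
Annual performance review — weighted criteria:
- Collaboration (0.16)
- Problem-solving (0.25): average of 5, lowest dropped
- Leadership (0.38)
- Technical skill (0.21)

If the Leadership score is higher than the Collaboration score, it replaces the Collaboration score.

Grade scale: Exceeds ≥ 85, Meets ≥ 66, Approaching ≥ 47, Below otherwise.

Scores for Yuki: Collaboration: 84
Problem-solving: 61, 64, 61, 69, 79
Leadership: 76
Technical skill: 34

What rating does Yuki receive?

Meets

Problem-solving: drop 61 → average of remaining 4 = 273/4 = 68.25
Leadership (76) ≤ Collaboration (84), so Collaboration stays at 84.
Weighted total:
  Collaboration 84 × 0.16 = 13.44
  Problem-solving 68.25 × 0.25 = 17.0625
  Leadership 76 × 0.38 = 28.88
  Technical skill 34 × 0.21 = 7.14
Sum = 66.5225
66.5225 is ≥ 66 and < 85 → Meets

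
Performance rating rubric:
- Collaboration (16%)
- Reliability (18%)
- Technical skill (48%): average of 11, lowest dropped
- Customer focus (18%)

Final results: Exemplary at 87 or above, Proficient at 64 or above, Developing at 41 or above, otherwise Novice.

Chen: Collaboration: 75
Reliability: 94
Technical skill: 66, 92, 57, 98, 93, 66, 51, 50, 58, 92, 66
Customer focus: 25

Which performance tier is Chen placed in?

Proficient

Technical skill: drop 50 → average of remaining 10 = 739/10 = 73.9
Weighted total:
  Collaboration 75 × 0.16 = 12
  Reliability 94 × 0.18 = 16.92
  Technical skill 73.9 × 0.48 = 35.472
  Customer focus 25 × 0.18 = 4.5
Sum = 68.892
68.892 is ≥ 64 and < 87 → Proficient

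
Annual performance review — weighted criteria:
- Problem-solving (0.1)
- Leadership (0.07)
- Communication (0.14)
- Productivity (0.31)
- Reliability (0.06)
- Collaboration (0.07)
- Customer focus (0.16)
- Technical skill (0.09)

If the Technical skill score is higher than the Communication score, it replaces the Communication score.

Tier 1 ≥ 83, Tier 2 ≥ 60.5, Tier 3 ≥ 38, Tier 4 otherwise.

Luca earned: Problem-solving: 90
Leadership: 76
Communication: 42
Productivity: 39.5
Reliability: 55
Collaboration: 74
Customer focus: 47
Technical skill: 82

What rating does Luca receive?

Technical skill (82) > Communication (42), so Communication counts as 82.
Weighted total:
  Problem-solving 90 × 0.1 = 9
  Leadership 76 × 0.07 = 5.32
  Communication 82 × 0.14 = 11.48
  Productivity 39.5 × 0.31 = 12.245
  Reliability 55 × 0.06 = 3.3
  Collaboration 74 × 0.07 = 5.18
  Customer focus 47 × 0.16 = 7.52
  Technical skill 82 × 0.09 = 7.38
Sum = 61.425
61.425 is ≥ 60.5 and < 83 → Tier 2

Tier 2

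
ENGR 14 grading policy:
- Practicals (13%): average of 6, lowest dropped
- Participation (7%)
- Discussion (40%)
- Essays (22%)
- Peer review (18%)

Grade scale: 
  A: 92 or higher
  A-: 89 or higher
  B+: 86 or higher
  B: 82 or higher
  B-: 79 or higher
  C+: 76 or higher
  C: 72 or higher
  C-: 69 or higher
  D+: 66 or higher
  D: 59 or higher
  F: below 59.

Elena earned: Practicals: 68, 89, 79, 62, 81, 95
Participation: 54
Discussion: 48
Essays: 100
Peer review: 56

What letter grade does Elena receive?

Practicals: drop 62 → average of remaining 5 = 412/5 = 82.4
Weighted total:
  Practicals 82.4 × 0.13 = 10.712
  Participation 54 × 0.07 = 3.78
  Discussion 48 × 0.4 = 19.2
  Essays 100 × 0.22 = 22
  Peer review 56 × 0.18 = 10.08
Sum = 65.772
65.772 is ≥ 59 and < 66 → D

D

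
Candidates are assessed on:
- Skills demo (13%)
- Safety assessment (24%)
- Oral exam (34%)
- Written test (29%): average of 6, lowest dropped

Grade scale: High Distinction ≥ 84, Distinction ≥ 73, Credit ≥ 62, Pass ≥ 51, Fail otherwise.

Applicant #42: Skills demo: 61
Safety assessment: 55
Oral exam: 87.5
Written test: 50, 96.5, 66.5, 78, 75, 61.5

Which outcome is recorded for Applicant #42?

Credit

Written test: drop 50 → average of remaining 5 = 377.5/5 = 75.5
Weighted total:
  Skills demo 61 × 0.13 = 7.93
  Safety assessment 55 × 0.24 = 13.2
  Oral exam 87.5 × 0.34 = 29.75
  Written test 75.5 × 0.29 = 21.895
Sum = 72.775
72.775 is ≥ 62 and < 73 → Credit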